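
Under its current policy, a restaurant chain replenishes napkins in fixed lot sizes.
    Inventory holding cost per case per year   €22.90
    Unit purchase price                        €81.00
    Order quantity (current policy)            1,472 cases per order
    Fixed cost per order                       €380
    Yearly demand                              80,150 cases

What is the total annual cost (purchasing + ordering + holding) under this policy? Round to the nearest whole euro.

€6,529,695

Ordering: D/Q × S = 80,150/1,472 × €380 = €20,690.90
Holding:  Q/2 × H = 1,472/2 × €22.9 = €16,854.40
Purchase cost = D·C = 80,150 × 81 = €6,492,150.00
Total = €20,690.90 + €16,854.40 + €6,492,150.00 = €6,529,695.30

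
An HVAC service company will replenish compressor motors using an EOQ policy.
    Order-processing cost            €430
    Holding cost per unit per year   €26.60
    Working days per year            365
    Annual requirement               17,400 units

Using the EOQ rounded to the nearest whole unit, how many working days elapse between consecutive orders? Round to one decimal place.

15.7 days

EOQ = √(2DS/H) = √(2 × 17,400 × 430 / 26.6)
    = √(562,556.39) ≈ 750.04 → Q = 750 units
Cycle time = (working days × Q)/D = (365 × 750) / 17,400 = 15.733 days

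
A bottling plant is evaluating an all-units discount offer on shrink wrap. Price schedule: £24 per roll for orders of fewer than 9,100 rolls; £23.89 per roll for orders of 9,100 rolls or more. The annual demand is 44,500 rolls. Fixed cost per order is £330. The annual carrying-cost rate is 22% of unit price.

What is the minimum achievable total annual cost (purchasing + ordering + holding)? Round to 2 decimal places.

H₁ = 22%×£24 = £5.2800;  H₂ = 22%×£23.89 = £5.2558
EOQ₁ = √(2×44,500×330/5.2800) = 2,358.50  (< 9,100, feasible at tier 1)
EOQ₂ = √(2×44,500×330/5.2558) = 2,363.92  (< 9,100 → use Q = 9,100 at tier-2 price)
TC(tier 1 (EOQ₁), Q≈2,358.5) = £1,080,452.86
TC(tier 2, Q≈9,100.0) = £1,088,632.63
Minimum at tier 1 (EOQ₁): £1,080,452.86

£1,080,452.86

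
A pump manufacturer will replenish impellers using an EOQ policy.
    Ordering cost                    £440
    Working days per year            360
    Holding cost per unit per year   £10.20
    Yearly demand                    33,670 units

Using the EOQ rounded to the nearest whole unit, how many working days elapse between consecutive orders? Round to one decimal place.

18.2 days

EOQ = √(2DS/H) = √(2 × 33,670 × 440 / 10.2)
    = √(2,904,862.75) ≈ 1,704.37 → Q = 1,704 units
Days between orders = 360 / (D/Q) = 360 / 19.759 ≈ 18.219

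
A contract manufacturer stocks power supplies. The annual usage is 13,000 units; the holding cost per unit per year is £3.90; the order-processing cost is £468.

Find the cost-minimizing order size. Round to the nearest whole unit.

1,766 units

Q* = √(2·D·S / H) = √(2·13,000·468 / 3.9) = √3,120,000.0 ≈ 1,766.35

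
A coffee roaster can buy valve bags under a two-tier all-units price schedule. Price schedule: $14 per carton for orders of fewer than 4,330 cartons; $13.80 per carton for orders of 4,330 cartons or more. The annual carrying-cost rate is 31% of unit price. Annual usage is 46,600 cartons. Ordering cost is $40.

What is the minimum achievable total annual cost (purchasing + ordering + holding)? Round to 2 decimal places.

$652,772.35

H₁ = 31%×$14 = $4.3400;  H₂ = 31%×$13.80 = $4.2780
EOQ₁ = √(2×46,600×40/4.3400) = 926.82  (< 4,330, feasible at tier 1)
EOQ₂ = √(2×46,600×40/4.2780) = 933.51  (< 4,330 → use Q = 4,330 at tier-2 price)
TC(tier 1 (EOQ₁), Q≈926.8) = $656,422.38
TC(tier 2, Q≈4,330.0) = $652,772.35
Minimum at tier 2: $652,772.35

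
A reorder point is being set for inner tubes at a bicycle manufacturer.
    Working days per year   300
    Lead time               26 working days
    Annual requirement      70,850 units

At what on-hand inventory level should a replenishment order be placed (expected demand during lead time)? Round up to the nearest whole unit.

Daily demand d = 70,850 / 300 = 236.167 units/day
Demand during lead time = 236.167 × 26 = 6,140.33
Reorder point = 6,140.33 → round up

6,141 units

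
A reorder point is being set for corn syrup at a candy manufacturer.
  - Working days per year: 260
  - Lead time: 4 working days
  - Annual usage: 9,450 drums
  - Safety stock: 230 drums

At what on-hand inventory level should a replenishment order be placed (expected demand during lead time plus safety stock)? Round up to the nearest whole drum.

376 drums

Daily demand d = 9,450 / 260 = 36.346 drums/day
Demand during lead time = 36.346 × 4 = 145.38
Reorder point = 145.38 + 230 = 375.38 → round up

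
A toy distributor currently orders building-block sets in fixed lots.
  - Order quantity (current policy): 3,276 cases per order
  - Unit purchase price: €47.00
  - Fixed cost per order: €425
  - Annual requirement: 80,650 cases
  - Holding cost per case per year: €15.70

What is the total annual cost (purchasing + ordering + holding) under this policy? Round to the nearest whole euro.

Orders/yr = 80,650/3,276 = 24.618; ordering cost = 24.618 × €425 = €10,462.84
Average inventory = 3,276/2 = 1638; holding cost = 1638 × €15.7 = €25,716.60
Purchase cost = D·C = 80,650 × 47 = €3,790,550.00
Total = €10,462.84 + €25,716.60 + €3,790,550.00 = €3,826,729.44

€3,826,729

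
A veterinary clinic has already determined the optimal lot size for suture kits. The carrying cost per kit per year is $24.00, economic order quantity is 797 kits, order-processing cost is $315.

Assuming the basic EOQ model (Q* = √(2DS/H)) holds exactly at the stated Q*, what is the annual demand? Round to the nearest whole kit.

EOQ relation: Q² = 2DS/H, so rearrange for the unknown.
D = Q²H / (2S) = 797² × 24 / (2 × 315) = 24,198.44

24,198 kits per year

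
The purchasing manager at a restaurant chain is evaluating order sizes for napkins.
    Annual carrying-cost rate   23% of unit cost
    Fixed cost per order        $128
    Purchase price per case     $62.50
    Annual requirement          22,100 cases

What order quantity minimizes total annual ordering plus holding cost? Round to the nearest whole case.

627 cases

H = i·C = 0.23 × $62.5 = $14.3750 per case-year
Optimal lot size Q* = (2 × 22,100 × $128 / $14.375)^½ ≈ 627.35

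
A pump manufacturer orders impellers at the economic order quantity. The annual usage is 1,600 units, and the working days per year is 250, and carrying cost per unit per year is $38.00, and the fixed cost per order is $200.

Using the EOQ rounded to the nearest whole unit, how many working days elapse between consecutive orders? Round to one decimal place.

Optimal lot size Q* = (2 × 1,600 × $200 / $38)^½ ≈ 129.78 → Q = 130 units
Cycle time = (working days × Q)/D = (250 × 130) / 1,600 = 20.312 days

20.3 days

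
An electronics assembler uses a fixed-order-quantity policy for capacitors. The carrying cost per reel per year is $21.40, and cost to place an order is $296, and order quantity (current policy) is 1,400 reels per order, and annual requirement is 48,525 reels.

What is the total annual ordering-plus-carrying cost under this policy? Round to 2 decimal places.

$25,239.57

Ordering: D/Q × S = 48,525/1,400 × $296 = $10,259.57
Holding:  Q/2 × H = 1,400/2 × $21.4 = $14,980.00
Total = $10,259.57 + $14,980.00 = $25,239.57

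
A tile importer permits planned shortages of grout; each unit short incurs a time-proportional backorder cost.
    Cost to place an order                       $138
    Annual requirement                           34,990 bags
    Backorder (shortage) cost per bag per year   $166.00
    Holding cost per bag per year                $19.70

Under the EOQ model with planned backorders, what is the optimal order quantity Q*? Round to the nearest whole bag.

Q* = √(2DS/H) · √((H + b)/b)
   = √(2 × 34,990 × 138 / 19.7) · √((19.7 + 166) / 166)
   = 700.154 × 1.0577 ≈ 740.53

741 bags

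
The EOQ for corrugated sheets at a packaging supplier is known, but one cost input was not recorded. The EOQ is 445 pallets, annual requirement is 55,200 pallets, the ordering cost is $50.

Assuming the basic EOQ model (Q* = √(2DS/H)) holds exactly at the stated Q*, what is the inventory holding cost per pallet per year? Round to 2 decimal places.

$27.88

From Q* = √(2DS/H) ⇒ Q*² = 2DS/H.
H = 2DS / Q² = 2 × 55,200 × 50 / 445² = 27.8753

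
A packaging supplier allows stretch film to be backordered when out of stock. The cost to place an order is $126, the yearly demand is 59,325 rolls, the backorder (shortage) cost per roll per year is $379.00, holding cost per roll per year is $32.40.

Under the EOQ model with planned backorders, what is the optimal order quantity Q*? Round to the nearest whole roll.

708 rolls

Basic EOQ = √(2·59,325·126/32.4) = 679.277
Backorder adjustment √((H+b)/b) = √((32.4+379)/379) = 1.0419
Q* = 679.277 × 1.0419 ≈ 707.72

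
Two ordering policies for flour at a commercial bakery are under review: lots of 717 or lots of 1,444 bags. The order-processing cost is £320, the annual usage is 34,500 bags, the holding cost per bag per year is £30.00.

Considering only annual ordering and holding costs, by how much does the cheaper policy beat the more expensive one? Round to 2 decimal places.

Annual cost at Q: ordering D·S/Q plus holding Q·H/2.
TC(717) = (34,500/717)×320 + (717/2)×30 = £26,152.49
TC(1,444) = (34,500/1,444)×320 + (1,444/2)×30 = £29,305.43
Cheaper: Q = 717.  Difference = £3,152.94

£3,152.94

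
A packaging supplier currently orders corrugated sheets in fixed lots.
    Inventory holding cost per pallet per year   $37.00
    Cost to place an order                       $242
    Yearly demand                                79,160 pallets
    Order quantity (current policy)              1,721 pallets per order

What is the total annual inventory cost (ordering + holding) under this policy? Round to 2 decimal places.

Annual ordering cost = (D/Q)·S = (79,160/1,721) × 242 = $11,131.16
Annual holding cost  = (Q/2)·H = (1,721/2) × 37 = $31,838.50
Total = $11,131.16 + $31,838.50 = $42,969.66

$42,969.66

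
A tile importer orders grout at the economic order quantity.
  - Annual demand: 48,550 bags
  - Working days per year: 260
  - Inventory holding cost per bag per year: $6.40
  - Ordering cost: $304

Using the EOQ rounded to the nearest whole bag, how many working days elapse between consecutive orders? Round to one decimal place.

2DS/H = 2·48,550·304/6.4 = 4,612,250.00
EOQ = √4,612,250.00 ≈ 2,147.61 → Q = 2,148 bags
Cycle time = (working days × Q)/D = (260 × 2,148) / 48,550 = 11.503 days

11.5 days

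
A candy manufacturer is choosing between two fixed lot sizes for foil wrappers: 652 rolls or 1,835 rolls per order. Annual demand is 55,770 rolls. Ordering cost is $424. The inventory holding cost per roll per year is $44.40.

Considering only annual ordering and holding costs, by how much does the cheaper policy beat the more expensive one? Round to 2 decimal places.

Annual cost at Q: ordering D·S/Q plus holding Q·H/2.
TC(652) = (55,770/652)×424 + (652/2)×44.4 = $50,742.01
TC(1,835) = (55,770/1,835)×424 + (1,835/2)×44.4 = $53,623.37
|ΔTC| = |$50,742.01 − $53,623.37| = $2,881.36

$2,881.36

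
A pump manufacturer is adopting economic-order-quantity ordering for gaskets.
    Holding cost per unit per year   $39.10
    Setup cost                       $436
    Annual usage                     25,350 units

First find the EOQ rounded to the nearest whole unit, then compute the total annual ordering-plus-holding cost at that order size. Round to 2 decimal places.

$29,399.21

2DS/H = 2·25,350·436/39.1 = 565,350.38
EOQ = √565,350.38 ≈ 751.90 → Q = 752 units
Ordering: D/Q × S = 25,350/752 × $436 = $14,697.61
Holding:  Q/2 × H = 752/2 × $39.1 = $14,701.60
Total = $14,697.61 + $14,701.60 = $29,399.21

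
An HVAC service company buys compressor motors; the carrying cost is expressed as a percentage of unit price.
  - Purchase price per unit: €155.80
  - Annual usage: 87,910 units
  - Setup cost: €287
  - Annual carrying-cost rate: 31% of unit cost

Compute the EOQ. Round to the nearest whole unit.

1,022 units

Carrying cost H = €155.8 × 31% = €48.2980/unit/yr
2DS/H = 2·87,910·287/48.298 = 1,044,770.80
EOQ = √1,044,770.80 ≈ 1,022.14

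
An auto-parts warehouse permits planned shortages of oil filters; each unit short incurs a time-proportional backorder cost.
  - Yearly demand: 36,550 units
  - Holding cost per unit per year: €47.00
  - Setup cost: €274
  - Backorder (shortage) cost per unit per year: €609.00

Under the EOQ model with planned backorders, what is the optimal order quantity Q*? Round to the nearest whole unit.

Basic EOQ = √(2·36,550·274/47) = 652.807
Backorder adjustment √((H+b)/b) = √((47+609)/609) = 1.0379
Q* = 652.807 × 1.0379 ≈ 677.53

678 units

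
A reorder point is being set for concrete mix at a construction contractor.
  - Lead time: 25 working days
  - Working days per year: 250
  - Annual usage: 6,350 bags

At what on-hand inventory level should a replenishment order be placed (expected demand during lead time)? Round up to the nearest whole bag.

635 bags

Daily demand d = 6,350 / 250 = 25.400 bags/day
Demand during lead time = 25.400 × 25 = 635.00
Reorder point = 635.00 → round up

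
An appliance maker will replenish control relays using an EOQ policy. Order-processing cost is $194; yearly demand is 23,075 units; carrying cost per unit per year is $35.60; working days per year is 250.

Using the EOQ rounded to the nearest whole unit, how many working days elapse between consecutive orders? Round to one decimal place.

5.4 days

2DS/H = 2·23,075·194/35.6 = 251,491.57
EOQ = √251,491.57 ≈ 501.49 → Q = 501 units
T = Q/D × 250 days = 501/23,075 × 250 = 5.428 days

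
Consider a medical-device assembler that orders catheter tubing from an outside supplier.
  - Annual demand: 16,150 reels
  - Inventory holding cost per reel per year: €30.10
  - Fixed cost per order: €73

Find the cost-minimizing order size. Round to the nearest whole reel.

280 reels

Optimal lot size Q* = (2 × 16,150 × €73 / €30.1)^½ ≈ 279.88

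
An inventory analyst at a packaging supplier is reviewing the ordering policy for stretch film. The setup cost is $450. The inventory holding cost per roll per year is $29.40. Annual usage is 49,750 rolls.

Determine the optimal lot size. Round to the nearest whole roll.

Optimal lot size Q* = (2 × 49,750 × $450 / $29.4)^½ ≈ 1,234.08

1,234 rolls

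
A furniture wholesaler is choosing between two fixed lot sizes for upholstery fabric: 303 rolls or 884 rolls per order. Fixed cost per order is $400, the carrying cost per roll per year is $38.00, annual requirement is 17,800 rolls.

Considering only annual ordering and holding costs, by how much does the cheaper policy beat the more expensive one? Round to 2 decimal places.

$4,405.05

TC(Q) = (D/Q)S + (Q/2)H
TC(303) = (17,800/303)×400 + (303/2)×38 = $29,255.35
TC(884) = (17,800/884)×400 + (884/2)×38 = $24,850.30
|ΔTC| = |$29,255.35 − $24,850.30| = $4,405.05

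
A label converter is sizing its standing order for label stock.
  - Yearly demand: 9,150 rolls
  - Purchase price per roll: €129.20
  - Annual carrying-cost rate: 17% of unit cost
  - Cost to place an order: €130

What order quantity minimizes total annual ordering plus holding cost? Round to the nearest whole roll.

H = i·C = 0.17 × €129.2 = €21.9640 per roll-year
EOQ = √(2DS/H) = √(2 × 9,150 × 130 / 21.964)
    = √(108,313.60) ≈ 329.11

329 rolls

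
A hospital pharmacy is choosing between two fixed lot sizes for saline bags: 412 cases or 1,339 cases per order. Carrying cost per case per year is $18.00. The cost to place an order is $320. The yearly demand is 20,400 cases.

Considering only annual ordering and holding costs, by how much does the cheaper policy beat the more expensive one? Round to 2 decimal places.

TC(Q) = (D/Q)S + (Q/2)H
TC(412) = (20,400/412)×320 + (412/2)×18 = $19,552.66
TC(1,339) = (20,400/1,339)×320 + (1,339/2)×18 = $16,926.28
|ΔTC| = |$19,552.66 − $16,926.28| = $2,626.38

$2,626.38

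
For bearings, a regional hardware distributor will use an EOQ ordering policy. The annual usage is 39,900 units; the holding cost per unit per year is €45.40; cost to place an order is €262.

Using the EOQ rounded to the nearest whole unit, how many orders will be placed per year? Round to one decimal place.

EOQ = √(2DS/H) = √(2 × 39,900 × 262 / 45.4)
    = √(460,519.82) ≈ 678.62 → Q = 679
N = D/Q = 39,900/679 ≈ 58.763 orders/yr

58.8 orders per year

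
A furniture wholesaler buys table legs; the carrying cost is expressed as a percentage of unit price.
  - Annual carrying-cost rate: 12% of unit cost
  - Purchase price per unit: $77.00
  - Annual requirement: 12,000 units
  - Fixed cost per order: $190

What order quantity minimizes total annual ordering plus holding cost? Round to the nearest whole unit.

Holding cost per unit per year: H = 12% × $77 = $9.2400
Q* = √(2·D·S / H) = √(2·12,000·190 / 9.24) = √493,506.5 ≈ 702.50

703 units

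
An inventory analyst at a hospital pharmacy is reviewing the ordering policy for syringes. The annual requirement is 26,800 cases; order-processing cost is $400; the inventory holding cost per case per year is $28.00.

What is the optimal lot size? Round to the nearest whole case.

2DS/H = 2·26,800·400/28 = 765,714.29
EOQ = √765,714.29 ≈ 875.05

875 cases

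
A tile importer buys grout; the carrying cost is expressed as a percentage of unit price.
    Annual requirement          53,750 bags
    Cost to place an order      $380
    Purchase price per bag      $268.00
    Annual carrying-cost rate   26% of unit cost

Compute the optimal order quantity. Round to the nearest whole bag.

766 bags

Carrying cost H = $268 × 26% = $69.6800/bag/yr
Optimal lot size Q* = (2 × 53,750 × $380 / $69.68)^½ ≈ 765.67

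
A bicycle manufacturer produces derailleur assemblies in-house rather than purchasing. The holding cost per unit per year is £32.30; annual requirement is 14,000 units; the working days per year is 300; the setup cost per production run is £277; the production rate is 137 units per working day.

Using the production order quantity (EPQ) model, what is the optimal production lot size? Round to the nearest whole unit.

603 units

Daily demand d = 14,000/300 = 46.667; p = 137; 1 − d/p = 0.65937
EPQ = √(2DS / (H(1 − d/p)))
    = √(2 × 14,000 × 277 / (32.3 × 0.65937)) ≈ 603.47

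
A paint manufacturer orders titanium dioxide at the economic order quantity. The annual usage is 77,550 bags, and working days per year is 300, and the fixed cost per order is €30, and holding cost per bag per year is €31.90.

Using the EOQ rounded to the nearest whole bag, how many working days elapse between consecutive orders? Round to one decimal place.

1.5 days

Q* = √(2·D·S / H) = √(2·77,550·30 / 31.9) = √145,862.1 ≈ 381.92 → Q = 382 bags
T = Q/D × 300 days = 382/77,550 × 300 = 1.478 days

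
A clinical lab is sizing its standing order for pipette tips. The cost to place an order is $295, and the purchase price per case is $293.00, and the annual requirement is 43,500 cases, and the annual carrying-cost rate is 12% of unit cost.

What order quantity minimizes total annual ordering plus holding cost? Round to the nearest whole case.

854 cases

Holding cost per case per year: H = 12% × $293 = $35.1600
EOQ = √(2DS/H) = √(2 × 43,500 × 295 / 35.16)
    = √(729,948.81) ≈ 854.37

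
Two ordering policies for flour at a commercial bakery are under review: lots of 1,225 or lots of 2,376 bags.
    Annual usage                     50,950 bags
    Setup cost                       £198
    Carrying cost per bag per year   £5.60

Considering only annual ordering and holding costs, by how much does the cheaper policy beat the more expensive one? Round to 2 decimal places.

£766.55

For each Q, cost = (D/Q)·S + (Q/2)·H.
TC(1,225) = (50,950/1,225)×198 + (1,225/2)×5.6 = £11,665.18
TC(2,376) = (50,950/2,376)×198 + (2,376/2)×5.6 = £10,898.63
Cheaper: Q = 2,376.  Difference = £766.55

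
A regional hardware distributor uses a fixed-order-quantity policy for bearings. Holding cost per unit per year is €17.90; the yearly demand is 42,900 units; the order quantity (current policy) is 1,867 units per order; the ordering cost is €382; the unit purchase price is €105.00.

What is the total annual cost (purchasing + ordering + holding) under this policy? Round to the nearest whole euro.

Ordering: D/Q × S = 42,900/1,867 × €382 = €8,777.61
Holding:  Q/2 × H = 1,867/2 × €17.9 = €16,709.65
Purchase cost = D·C = 42,900 × 105 = €4,504,500.00
Total = €8,777.61 + €16,709.65 + €4,504,500.00 = €4,529,987.26

€4,529,987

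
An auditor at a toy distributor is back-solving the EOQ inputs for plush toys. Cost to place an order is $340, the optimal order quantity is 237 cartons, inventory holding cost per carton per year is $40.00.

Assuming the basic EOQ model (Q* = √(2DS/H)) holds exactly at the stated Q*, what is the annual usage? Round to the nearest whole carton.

3,304 cartons per year

Since Q* = (2DS/H)^½, squaring gives Q*²·H = 2DS.
D = Q²H / (2S) = 237² × 40 / (2 × 340) = 3,304.06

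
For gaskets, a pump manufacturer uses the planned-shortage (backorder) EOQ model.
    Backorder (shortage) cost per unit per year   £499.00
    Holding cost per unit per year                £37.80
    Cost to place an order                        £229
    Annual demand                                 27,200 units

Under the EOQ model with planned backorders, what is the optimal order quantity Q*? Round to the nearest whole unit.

595 units

Q* = √(2DS/H) · √((H + b)/b)
   = √(2 × 27,200 × 229 / 37.8) · √((37.8 + 499) / 499)
   = 574.079 × 1.0372 ≈ 595.43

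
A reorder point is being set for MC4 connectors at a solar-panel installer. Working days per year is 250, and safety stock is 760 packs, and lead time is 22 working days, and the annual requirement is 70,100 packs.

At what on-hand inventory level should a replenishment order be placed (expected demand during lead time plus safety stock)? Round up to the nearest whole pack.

6,929 packs

Daily demand d = 70,100 / 250 = 280.400 packs/day
Demand during lead time = 280.400 × 22 = 6,168.80
Reorder point = 6,168.80 + 760 = 6,928.80 → round up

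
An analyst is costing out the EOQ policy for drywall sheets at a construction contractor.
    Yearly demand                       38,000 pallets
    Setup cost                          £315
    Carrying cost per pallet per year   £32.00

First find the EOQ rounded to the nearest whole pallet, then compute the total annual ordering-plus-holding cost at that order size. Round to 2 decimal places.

£27,678.15

EOQ = √(2DS/H) = √(2 × 38,000 × 315 / 32)
    = √(748,125.00) ≈ 864.94 → Q = 865 pallets
Orders/yr = 38,000/865 = 43.931; ordering cost = 43.931 × £315 = £13,838.15
Average inventory = 865/2 = 432.5; holding cost = 432.5 × £32 = £13,840.00
Total = £13,838.15 + £13,840.00 = £27,678.15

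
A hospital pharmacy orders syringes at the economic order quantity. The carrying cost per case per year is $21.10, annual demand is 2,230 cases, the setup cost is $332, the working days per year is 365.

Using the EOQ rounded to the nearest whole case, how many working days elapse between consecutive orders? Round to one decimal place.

43.4 days

2DS/H = 2·2,230·332/21.1 = 70,176.30
EOQ = √70,176.30 ≈ 264.91 → Q = 265 cases
T = Q/D × 365 days = 265/2,230 × 365 = 43.374 days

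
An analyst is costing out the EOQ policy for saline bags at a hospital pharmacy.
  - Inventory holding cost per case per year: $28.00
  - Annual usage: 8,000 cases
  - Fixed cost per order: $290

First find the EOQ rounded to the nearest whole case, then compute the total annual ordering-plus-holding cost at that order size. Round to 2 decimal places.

EOQ = √(2DS/H) = √(2 × 8,000 × 290 / 28)
    = √(165,714.29) ≈ 407.08 → Q = 407 cases
Annual ordering cost = (D/Q)·S = (8,000/407) × 290 = $5,700.25
Annual holding cost  = (Q/2)·H = (407/2) × 28 = $5,698.00
Total = $5,700.25 + $5,698.00 = $11,398.25

$11,398.25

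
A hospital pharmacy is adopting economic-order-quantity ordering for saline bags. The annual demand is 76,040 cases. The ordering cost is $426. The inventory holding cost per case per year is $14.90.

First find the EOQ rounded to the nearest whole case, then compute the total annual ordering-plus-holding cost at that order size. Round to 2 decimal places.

$31,069.48

Q* = √(2·D·S / H) = √(2·76,040·426 / 14.9) = √4,348,059.1 ≈ 2,085.20 → Q = 2,085 cases
Annual ordering cost = (D/Q)·S = (76,040/2,085) × 426 = $15,536.23
Annual holding cost  = (Q/2)·H = (2,085/2) × 14.9 = $15,533.25
Total = $15,536.23 + $15,533.25 = $31,069.48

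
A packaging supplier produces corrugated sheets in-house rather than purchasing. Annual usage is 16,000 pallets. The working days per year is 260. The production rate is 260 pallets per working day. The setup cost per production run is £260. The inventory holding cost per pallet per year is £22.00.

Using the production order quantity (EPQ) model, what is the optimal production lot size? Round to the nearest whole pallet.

Daily demand d = 16,000/260 = 61.538; p = 260; 1 − d/p = 0.76331
EPQ = √(2DS / (H(1 − d/p)))
    = √(2 × 16,000 × 260 / (22 × 0.76331)) ≈ 703.88

704 pallets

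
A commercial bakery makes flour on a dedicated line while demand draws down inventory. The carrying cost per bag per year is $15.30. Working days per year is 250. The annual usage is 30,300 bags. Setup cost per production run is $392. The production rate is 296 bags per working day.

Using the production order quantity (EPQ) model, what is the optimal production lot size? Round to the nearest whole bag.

1,621 bags

d = 30,300/250 = 121.2000 bags/day;  effective holding cost H(1 − d/p) = 15.3·(1 − 121.2000/296) = 9.03527
Q* = √(2DS / H_eff) = √(2·30,300·392 / 9.03527) ≈ 1,621.47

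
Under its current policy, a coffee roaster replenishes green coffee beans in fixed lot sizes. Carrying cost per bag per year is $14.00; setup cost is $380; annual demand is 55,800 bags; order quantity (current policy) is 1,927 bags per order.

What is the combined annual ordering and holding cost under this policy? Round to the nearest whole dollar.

$24,493

Orders/yr = 55,800/1,927 = 28.957; ordering cost = 28.957 × $380 = $11,003.63
Average inventory = 1,927/2 = 963.5; holding cost = 963.5 × $14 = $13,489.00
Total = $11,003.63 + $13,489.00 = $24,492.63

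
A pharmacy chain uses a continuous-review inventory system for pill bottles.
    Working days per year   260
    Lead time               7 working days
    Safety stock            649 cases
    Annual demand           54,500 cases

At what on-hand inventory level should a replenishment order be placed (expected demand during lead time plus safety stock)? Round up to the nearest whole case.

2,117 cases

Daily demand d = 54,500 / 260 = 209.615 cases/day
Demand during lead time = 209.615 × 7 = 1,467.31
Reorder point = 1,467.31 + 649 = 2,116.31 → round up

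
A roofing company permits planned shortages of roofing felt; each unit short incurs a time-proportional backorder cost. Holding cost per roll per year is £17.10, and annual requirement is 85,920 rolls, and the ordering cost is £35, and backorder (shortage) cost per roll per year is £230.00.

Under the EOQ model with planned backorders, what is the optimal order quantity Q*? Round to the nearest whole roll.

615 rolls

Basic EOQ = √(2·85,920·35/17.1) = 593.059
Backorder adjustment √((H+b)/b) = √((17.1+230)/230) = 1.0365
Q* = 593.059 × 1.0365 ≈ 614.71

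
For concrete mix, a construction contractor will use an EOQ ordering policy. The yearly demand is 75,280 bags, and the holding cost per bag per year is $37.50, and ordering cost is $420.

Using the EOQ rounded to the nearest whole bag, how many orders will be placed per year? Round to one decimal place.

Optimal lot size Q* = (2 × 75,280 × $420 / $37.5)^½ ≈ 1,298.57 → Q = 1,299
N = D/Q = 75,280/1,299 ≈ 57.952 orders/yr

58.0 orders per year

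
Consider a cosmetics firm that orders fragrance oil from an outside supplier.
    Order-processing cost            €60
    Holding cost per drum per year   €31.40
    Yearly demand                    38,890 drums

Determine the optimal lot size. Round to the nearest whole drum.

386 drums

Q* = √(2·D·S / H) = √(2·38,890·60 / 31.4) = √148,624.2 ≈ 385.52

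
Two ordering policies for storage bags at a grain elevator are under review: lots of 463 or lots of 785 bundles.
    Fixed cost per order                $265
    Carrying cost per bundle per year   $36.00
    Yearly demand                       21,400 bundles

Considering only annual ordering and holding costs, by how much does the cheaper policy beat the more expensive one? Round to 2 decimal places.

$771.82

TC(Q) = (D/Q)S + (Q/2)H
TC(463) = (21,400/463)×265 + (463/2)×36 = $20,582.38
TC(785) = (21,400/785)×265 + (785/2)×36 = $21,354.20
Cheaper: Q = 463.  Difference = $771.82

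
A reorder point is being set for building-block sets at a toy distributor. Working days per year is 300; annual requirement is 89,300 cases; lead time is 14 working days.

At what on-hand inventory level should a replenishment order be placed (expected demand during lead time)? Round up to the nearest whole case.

Daily demand d = 89,300 / 300 = 297.667 cases/day
Demand during lead time = 297.667 × 14 = 4,167.33
Reorder point = 4,167.33 → round up

4,168 cases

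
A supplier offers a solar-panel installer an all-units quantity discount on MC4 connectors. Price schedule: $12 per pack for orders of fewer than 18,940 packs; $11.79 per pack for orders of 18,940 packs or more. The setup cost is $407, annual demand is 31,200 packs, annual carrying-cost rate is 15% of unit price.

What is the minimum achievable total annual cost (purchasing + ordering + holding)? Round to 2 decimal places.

H₁ = 15%×$12 = $1.8000;  H₂ = 15%×$11.79 = $1.7685
EOQ₁ = √(2×31,200×407/1.8000) = 3,756.24  (< 18,940, feasible at tier 1)
EOQ₂ = √(2×31,200×407/1.7685) = 3,789.54  (< 18,940 → use Q = 18,940 at tier-2 price)
TC(tier 1 (EOQ₁), Q≈3,756.2) = $381,161.23
TC(tier 2, Q≈18,940.0) = $385,266.15
Minimum at tier 1 (EOQ₁): $381,161.23

$381,161.23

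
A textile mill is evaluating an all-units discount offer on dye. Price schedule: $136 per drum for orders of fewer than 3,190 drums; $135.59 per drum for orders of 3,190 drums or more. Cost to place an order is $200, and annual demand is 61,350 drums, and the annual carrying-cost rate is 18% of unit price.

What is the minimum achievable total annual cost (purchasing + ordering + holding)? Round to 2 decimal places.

H₁ = 18%×$136 = $24.4800;  H₂ = 18%×$135.59 = $24.4062
EOQ₁ = √(2×61,350×200/24.4800) = 1,001.22  (< 3,190, feasible at tier 1)
EOQ₂ = √(2×61,350×200/24.4062) = 1,002.74  (< 3,190 → use Q = 3,190 at tier-2 price)
TC(tier 1 (EOQ₁), Q≈1,001.2) = $8,368,109.98
TC(tier 2, Q≈3,190.0) = $8,361,220.78
Minimum at tier 2: $8,361,220.78

$8,361,220.78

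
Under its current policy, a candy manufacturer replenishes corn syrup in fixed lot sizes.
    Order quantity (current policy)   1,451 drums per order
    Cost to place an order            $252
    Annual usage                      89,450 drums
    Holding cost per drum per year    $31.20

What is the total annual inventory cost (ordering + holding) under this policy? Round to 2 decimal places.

Ordering: D/Q × S = 89,450/1,451 × $252 = $15,535.08
Holding:  Q/2 × H = 1,451/2 × $31.2 = $22,635.60
Total = $15,535.08 + $22,635.60 = $38,170.68

$38,170.68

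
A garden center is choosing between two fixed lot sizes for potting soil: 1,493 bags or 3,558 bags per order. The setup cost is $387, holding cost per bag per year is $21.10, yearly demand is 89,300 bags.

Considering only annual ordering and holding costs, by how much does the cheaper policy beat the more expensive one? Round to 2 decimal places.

$8,351.40

For each Q, cost = (D/Q)·S + (Q/2)·H.
TC(1,493) = (89,300/1,493)×387 + (1,493/2)×21.1 = $38,898.57
TC(3,558) = (89,300/3,558)×387 + (3,558/2)×21.1 = $47,249.97
|ΔTC| = |$38,898.57 − $47,249.97| = $8,351.40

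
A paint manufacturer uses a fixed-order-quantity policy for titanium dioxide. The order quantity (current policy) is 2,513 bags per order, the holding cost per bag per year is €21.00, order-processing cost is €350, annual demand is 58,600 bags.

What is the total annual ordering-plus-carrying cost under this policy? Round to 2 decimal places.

Orders/yr = 58,600/2,513 = 23.319; ordering cost = 23.319 × €350 = €8,161.56
Average inventory = 2,513/2 = 1256.5; holding cost = 1256.5 × €21 = €26,386.50
Total = €8,161.56 + €26,386.50 = €34,548.06

€34,548.06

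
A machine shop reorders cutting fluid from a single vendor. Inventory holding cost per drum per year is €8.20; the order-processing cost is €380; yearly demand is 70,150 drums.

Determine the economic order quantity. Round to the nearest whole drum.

Optimal lot size Q* = (2 × 70,150 × €380 / €8.2)^½ ≈ 2,549.84

2,550 drums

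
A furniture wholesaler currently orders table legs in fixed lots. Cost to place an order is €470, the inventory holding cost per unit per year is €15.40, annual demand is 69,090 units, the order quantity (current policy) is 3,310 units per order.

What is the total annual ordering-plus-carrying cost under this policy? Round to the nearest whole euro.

Annual ordering cost = (D/Q)·S = (69,090/3,310) × 470 = €9,810.36
Annual holding cost  = (Q/2)·H = (3,310/2) × 15.4 = €25,487.00
Total = €9,810.36 + €25,487.00 = €35,297.36

€35,297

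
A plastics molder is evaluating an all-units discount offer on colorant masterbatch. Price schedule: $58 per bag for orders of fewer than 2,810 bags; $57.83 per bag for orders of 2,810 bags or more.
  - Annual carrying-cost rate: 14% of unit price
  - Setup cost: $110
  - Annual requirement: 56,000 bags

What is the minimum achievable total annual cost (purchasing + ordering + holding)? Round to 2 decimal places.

$3,252,047.33

H₁ = 14%×$58 = $8.1200;  H₂ = 14%×$57.83 = $8.0962
EOQ₁ = √(2×56,000×110/8.1200) = 1,231.76  (< 2,810, feasible at tier 1)
EOQ₂ = √(2×56,000×110/8.0962) = 1,233.57  (< 2,810 → use Q = 2,810 at tier-2 price)
TC(tier 1 (EOQ₁), Q≈1,231.8) = $3,258,001.92
TC(tier 2, Q≈2,810.0) = $3,252,047.33
Minimum at tier 2: $3,252,047.33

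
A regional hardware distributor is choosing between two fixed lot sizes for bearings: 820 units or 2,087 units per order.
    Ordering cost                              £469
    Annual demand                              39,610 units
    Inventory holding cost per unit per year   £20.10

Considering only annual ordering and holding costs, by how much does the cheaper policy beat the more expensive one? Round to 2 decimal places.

Annual cost at Q: ordering D·S/Q plus holding Q·H/2.
TC(820) = (39,610/820)×469 + (820/2)×20.1 = £30,895.99
TC(2,087) = (39,610/2,087)×469 + (2,087/2)×20.1 = £29,875.69
Lots of 2,087 are cheaper by £1,020.30.

£1,020.30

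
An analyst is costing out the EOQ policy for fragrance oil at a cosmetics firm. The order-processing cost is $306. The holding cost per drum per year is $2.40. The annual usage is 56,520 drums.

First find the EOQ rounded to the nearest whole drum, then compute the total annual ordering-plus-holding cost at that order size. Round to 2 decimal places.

$9,111.34

Q* = √(2·D·S / H) = √(2·56,520·306 / 2.4) = √14,412,600.0 ≈ 3,796.39 → Q = 3,796 drums
Orders/yr = 56,520/3,796 = 14.889; ordering cost = 14.889 × $306 = $4,556.14
Average inventory = 3,796/2 = 1898; holding cost = 1898 × $2.4 = $4,555.20
Total = $4,556.14 + $4,555.20 = $9,111.34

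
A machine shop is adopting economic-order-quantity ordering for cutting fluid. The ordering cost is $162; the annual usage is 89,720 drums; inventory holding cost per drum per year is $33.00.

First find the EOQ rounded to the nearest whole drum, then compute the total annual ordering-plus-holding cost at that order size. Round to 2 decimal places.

EOQ = √(2DS/H) = √(2 × 89,720 × 162 / 33)
    = √(880,887.27) ≈ 938.56 → Q = 939 drums
Ordering: D/Q × S = 89,720/939 × $162 = $15,478.85
Holding:  Q/2 × H = 939/2 × $33 = $15,493.50
Total = $15,478.85 + $15,493.50 = $30,972.35

$30,972.35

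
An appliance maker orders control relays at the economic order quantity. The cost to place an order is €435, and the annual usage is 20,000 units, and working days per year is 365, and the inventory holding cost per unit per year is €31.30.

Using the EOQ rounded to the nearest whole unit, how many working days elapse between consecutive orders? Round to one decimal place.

Optimal lot size Q* = (2 × 20,000 × €435 / €31.3)^½ ≈ 745.59 → Q = 746 units
Days between orders = 365 / (D/Q) = 365 / 26.810 ≈ 13.614

13.6 days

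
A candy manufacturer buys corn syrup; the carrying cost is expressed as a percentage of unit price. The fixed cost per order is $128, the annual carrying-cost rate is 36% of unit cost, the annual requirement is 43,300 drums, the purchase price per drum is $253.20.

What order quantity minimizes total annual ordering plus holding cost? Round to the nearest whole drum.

349 drums

Holding cost per drum per year: H = 36% × $253.2 = $91.1520
2DS/H = 2·43,300·128/91.152 = 121,607.86
EOQ = √121,607.86 ≈ 348.72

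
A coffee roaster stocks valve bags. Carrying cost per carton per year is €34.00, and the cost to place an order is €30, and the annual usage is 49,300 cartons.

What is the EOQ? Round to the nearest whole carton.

Q* = √(2·D·S / H) = √(2·49,300·30 / 34) = √87,000.0 ≈ 294.96

295 cartons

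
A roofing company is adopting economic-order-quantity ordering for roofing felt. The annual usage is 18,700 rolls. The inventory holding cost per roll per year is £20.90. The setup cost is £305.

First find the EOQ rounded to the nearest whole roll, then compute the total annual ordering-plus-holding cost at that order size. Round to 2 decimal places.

£15,440.41

Q* = √(2·D·S / H) = √(2·18,700·305 / 20.9) = √545,789.5 ≈ 738.78 → Q = 739 rolls
Annual ordering cost = (D/Q)·S = (18,700/739) × 305 = £7,717.86
Annual holding cost  = (Q/2)·H = (739/2) × 20.9 = £7,722.55
Total = £7,717.86 + £7,722.55 = £15,440.41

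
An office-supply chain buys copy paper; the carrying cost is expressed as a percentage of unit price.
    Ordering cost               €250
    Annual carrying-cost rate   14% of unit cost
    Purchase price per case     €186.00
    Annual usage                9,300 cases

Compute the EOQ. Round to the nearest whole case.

423 cases

H = i·C = 0.14 × €186 = €26.0400 per case-year
Optimal lot size Q* = (2 × 9,300 × €250 / €26.04)^½ ≈ 422.58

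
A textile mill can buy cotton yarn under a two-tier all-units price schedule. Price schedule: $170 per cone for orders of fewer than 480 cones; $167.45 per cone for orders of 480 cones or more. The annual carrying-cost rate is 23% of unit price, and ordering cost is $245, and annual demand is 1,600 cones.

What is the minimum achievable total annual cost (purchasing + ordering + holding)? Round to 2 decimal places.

H₁ = 23%×$170 = $39.1000;  H₂ = 23%×$167.45 = $38.5135
EOQ₁ = √(2×1,600×245/39.1000) = 141.60  (< 480, feasible at tier 1)
EOQ₂ = √(2×1,600×245/38.5135) = 142.68  (< 480 → use Q = 480 at tier-2 price)
TC(tier 1 (EOQ₁), Q≈141.6) = $277,536.64
TC(tier 2, Q≈480.0) = $277,979.91
Minimum at tier 1 (EOQ₁): $277,536.64

$277,536.64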